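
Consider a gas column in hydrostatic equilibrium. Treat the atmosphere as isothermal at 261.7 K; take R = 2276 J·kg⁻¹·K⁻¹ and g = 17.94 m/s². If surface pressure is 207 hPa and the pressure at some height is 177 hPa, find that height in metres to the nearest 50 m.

z ≈ 5200 m

Scale height: H = RT/g = 2276 × 261.7 / 17.94 = 33201 m.
Invert the barometric formula: z = H ln(P₀/P).
P₀/P = 207/177 = 1.1695; ln(1.1695) = 0.15658.
z = 33201 × 0.15658 = 5198.6 m.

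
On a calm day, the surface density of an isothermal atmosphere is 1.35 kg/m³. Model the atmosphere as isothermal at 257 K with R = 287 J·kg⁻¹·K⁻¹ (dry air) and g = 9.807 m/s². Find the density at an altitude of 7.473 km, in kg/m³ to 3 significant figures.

Scale height: H = RT/g = 287 × 257 / 9.807 = 7521.1 m.
In an isothermal atmosphere, density decays like pressure: ρ = ρ₀ exp(−z/H).
z/H = 7473.0/7521.1 = 0.99360; exp(−0.99360) = 0.37024.
ρ = 1.35 × 0.37024 = 0.49982 kg/m³.

ρ ≈ 0.500 kg/m³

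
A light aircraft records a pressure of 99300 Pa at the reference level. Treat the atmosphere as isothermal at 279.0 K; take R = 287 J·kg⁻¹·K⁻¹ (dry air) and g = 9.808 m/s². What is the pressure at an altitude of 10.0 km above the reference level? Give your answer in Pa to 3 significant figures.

Scale height: H = RT/g = 287 × 279.0 / 9.808 = 8164.0 m.
Barometric formula: P = P₀ exp(−z/H).
z/H = 10000/8164.0 = 1.2249; exp(−1.2249) = 0.29379.
P = 99300 × 0.29379 = 29173 Pa.

P ≈ 29200 Pa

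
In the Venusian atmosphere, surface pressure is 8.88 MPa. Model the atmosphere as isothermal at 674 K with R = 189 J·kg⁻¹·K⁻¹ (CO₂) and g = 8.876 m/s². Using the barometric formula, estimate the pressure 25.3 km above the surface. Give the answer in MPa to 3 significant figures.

P ≈ 1.52 MPa

Scale height: H = RT/g = 189 × 674 / 8.876 = 14352 m.
Barometric formula: P = P₀ exp(−z/H).
z/H = 25300/14352 = 1.7628; exp(−1.7628) = 0.17156.
P = 8.88 × 0.17156 = 1.5235 MPa.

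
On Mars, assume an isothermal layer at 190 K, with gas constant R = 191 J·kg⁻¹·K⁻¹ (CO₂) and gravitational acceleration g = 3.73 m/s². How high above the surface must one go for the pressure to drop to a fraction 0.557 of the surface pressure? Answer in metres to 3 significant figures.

z ≈ 5690 m

Scale height: H = RT/g = 191 × 190 / 3.73 = 9729.2 m.
Set P/P₀ = exp(−z/H) = 0.557, so z = −H ln(0.557).
−ln(0.557) = 0.58519; z = 9729.2 × 0.58519 = 5693.4 m.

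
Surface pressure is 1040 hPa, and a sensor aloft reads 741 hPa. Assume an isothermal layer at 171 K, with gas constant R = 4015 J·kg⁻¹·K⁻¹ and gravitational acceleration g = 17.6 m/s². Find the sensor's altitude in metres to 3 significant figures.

Scale height: H = RT/g = 4015 × 171 / 17.6 = 39009 m.
Invert the barometric formula: z = H ln(P₀/P).
P₀/P = 1040/741 = 1.4035; ln(1.4035) = 0.33897.
z = 39009 × 0.33897 = 13223 m.

z ≈ 13200 m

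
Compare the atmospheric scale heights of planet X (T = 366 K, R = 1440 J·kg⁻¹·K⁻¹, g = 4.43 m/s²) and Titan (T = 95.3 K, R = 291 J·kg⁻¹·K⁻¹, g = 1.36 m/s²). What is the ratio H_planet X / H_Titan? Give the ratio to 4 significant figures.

H = RT/g for each body.
H_planet X = 1440 × 366 / 4.43 = 118970 m.
H_Titan = 291 × 95.3 / 1.36 = 20391 m.
H_planet X/H_Titan = 118970/20391 = 5.8344.

H_planet X/H_Titan ≈ 5.834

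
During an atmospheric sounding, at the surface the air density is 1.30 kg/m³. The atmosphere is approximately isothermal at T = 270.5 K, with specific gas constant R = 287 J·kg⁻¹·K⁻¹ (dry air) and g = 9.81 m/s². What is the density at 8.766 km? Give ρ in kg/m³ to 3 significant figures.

Scale height: H = RT/g = 287 × 270.5 / 9.81 = 7913.7 m.
In an isothermal atmosphere, density decays like pressure: ρ = ρ₀ exp(−z/H).
z/H = 8766.0/7913.7 = 1.1077; exp(−1.1077) = 0.33032.
ρ = 1.30 × 0.33032 = 0.42942 kg/m³.

ρ ≈ 0.429 kg/m³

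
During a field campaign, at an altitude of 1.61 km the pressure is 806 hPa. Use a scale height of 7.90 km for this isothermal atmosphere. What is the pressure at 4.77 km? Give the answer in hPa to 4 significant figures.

P ≈ 540.3 hPa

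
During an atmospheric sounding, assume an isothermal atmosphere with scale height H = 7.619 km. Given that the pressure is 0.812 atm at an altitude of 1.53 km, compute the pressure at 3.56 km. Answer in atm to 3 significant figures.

P ≈ 0.622 atm

Between two levels, P₂ = P₁ exp(−Δz/H) with Δz = z₂ − z₁.
Δz = 3560.0 − 1530.0 = 2030.0 m; Δz/H = 2030.0/7619.0 = 0.26644.
P₂ = 0.812 × exp(−0.26644) = 0.812 × 0.76610 = 0.62207 atm.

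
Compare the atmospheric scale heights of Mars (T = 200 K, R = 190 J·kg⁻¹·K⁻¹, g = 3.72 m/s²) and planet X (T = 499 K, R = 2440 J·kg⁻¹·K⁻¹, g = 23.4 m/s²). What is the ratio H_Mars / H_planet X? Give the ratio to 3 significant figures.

H_Mars/H_planet X ≈ 0.196

H = RT/g for each body.
H_Mars = 190 × 200 / 3.72 = 10215 m.
H_planet X = 2440 × 499 / 23.4 = 52032 m.
H_Mars/H_planet X = 10215/52032 = 0.19632.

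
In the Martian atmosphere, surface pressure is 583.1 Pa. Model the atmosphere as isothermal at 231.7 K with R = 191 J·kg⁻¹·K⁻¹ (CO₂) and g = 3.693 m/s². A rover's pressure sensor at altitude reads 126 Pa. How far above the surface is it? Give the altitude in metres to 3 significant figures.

z ≈ 18400 m

Scale height: H = RT/g = 191 × 231.7 / 3.693 = 11983 m.
Invert the barometric formula: z = H ln(P₀/P).
P₀/P = 583.1/126 = 4.6278; ln(4.6278) = 1.5321.
z = 11983 × 1.5321 = 18359 m.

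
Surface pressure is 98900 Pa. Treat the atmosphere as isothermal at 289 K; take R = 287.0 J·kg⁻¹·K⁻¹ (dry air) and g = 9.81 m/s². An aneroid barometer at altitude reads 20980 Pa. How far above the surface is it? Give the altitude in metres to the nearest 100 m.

Scale height: H = RT/g = 287.0 × 289 / 9.81 = 8454.9 m.
Invert the barometric formula: z = H ln(P₀/P).
P₀/P = 98900/20980 = 4.7140; ln(4.7140) = 1.5505.
z = 8454.9 × 1.5505 = 13109 m.

z ≈ 13100 m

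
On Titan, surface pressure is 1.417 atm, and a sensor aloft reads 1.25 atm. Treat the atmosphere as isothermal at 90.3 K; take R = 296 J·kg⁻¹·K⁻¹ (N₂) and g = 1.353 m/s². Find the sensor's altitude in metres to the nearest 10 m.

z ≈ 2480 m

Scale height: H = RT/g = 296 × 90.3 / 1.353 = 19755 m.
Invert the barometric formula: z = H ln(P₀/P).
P₀/P = 1.417/1.25 = 1.1336; ln(1.1336) = 0.12540.
z = 19755 × 0.12540 = 2477.3 m.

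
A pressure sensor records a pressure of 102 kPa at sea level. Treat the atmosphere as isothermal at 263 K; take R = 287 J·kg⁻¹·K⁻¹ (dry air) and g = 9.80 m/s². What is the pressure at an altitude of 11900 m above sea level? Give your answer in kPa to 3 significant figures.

P ≈ 21.8 kPa

Scale height: H = RT/g = 287 × 263 / 9.80 = 7702.1 m.
Barometric formula: P = P₀ exp(−z/H).
z/H = 11900/7702.1 = 1.5450; exp(−1.5450) = 0.21331.
P = 102 × 0.21331 = 21.758 kPa.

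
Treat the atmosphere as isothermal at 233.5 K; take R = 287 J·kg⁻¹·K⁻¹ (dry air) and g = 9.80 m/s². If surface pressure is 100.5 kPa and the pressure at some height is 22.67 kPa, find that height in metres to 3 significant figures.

z ≈ 10200 m

Scale height: H = RT/g = 287 × 233.5 / 9.80 = 6838.2 m.
Invert the barometric formula: z = H ln(P₀/P).
P₀/P = 100.5/22.67 = 4.4332; ln(4.4332) = 1.4891.
z = 6838.2 × 1.4891 = 10183 m.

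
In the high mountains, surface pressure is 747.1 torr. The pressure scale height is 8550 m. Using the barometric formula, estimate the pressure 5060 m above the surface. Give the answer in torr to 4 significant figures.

P ≈ 413.4 torr

Barometric formula: P = P₀ exp(−z/H).
z/H = 5060.0/8550.0 = 0.59181; exp(−0.59181) = 0.55332.
P = 747.1 × 0.55332 = 413.39 torr.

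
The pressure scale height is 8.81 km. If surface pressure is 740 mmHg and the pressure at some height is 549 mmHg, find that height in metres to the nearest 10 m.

Invert the barometric formula: z = H ln(P₀/P).
P₀/P = 740/549 = 1.3479; ln(1.3479) = 0.29855.
z = 8810.0 × 0.29855 = 2630.2 m.

z ≈ 2630 m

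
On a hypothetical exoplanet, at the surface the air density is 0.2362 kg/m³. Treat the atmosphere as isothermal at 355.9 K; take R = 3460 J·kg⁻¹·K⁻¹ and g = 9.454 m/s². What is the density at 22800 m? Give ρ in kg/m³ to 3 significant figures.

Scale height: H = RT/g = 3460 × 355.9 / 9.454 = 130250 m.
In an isothermal atmosphere, density decays like pressure: ρ = ρ₀ exp(−z/H).
z/H = 22800/130250 = 0.17505; exp(−0.17505) = 0.83942.
ρ = 0.2362 × 0.83942 = 0.19827 kg/m³.

ρ ≈ 0.198 kg/m³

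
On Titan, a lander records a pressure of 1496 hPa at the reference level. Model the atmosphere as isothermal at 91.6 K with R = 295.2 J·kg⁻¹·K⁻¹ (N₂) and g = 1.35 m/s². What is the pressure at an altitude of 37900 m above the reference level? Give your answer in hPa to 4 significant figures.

Scale height: H = RT/g = 295.2 × 91.6 / 1.35 = 20030 m.
Barometric formula: P = P₀ exp(−z/H).
z/H = 37900/20030 = 1.8922; exp(−1.8922) = 0.15074.
P = 1496 × 0.15074 = 225.51 hPa.

P ≈ 225.5 hPa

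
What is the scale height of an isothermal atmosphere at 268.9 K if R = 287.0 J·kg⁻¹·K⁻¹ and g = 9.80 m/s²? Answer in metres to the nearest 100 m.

H ≈ 7900 m

The scale height of an isothermal atmosphere is H = RT/g.
H = 287.0 × 268.9 / 9.80 = 77174/9.80 = 7874.9 m.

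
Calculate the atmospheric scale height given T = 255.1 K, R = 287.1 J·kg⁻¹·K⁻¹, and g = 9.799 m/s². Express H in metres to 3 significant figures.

The scale height of an isothermal atmosphere is H = RT/g.
H = 287.1 × 255.1 / 9.799 = 73239/9.799 = 7474.1 m.

H ≈ 7470 m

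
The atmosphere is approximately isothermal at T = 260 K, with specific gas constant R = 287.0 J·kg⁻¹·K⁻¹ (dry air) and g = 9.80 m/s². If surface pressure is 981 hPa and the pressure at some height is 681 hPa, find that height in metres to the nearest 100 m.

Scale height: H = RT/g = 287.0 × 260 / 9.80 = 7614.3 m.
Invert the barometric formula: z = H ln(P₀/P).
P₀/P = 981/681 = 1.4405; ln(1.4405) = 0.36499.
z = 7614.3 × 0.36499 = 2779.1 m.

z ≈ 2800 m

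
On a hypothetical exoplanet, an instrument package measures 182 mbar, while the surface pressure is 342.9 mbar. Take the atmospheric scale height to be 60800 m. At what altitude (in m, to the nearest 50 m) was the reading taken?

Invert the barometric formula: z = H ln(P₀/P).
P₀/P = 342.9/182 = 1.8841; ln(1.8841) = 0.63345.
z = 60800 × 0.63345 = 38514 m.

z ≈ 38500 m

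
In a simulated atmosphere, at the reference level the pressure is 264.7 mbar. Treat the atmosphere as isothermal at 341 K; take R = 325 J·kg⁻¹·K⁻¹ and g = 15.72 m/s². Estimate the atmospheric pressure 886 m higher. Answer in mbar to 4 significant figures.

P ≈ 233.4 mbar

Scale height: H = RT/g = 325 × 341 / 15.72 = 7049.9 m.
Barometric formula: P = P₀ exp(−z/H).
z/H = 886.00/7049.9 = 0.12568; exp(−0.12568) = 0.88190.
P = 264.7 × 0.88190 = 233.44 mbar.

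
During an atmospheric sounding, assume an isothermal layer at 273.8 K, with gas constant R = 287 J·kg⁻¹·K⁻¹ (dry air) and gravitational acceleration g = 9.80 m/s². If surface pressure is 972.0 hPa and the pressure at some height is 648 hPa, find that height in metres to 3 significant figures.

Scale height: H = RT/g = 287 × 273.8 / 9.80 = 8018.4 m.
Invert the barometric formula: z = H ln(P₀/P).
P₀/P = 972.0/648 = 1.5000; ln(1.5000) = 0.40547.
z = 8018.4 × 0.40547 = 3251.2 m.

z ≈ 3250 m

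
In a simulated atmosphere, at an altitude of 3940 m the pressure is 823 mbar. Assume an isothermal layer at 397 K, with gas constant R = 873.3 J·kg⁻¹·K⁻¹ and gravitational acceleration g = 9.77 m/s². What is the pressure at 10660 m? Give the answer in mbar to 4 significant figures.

P ≈ 681.0 mbar

Scale height: H = RT/g = 873.3 × 397 / 9.77 = 35486 m.
Between two levels, P₂ = P₁ exp(−Δz/H) with Δz = z₂ − z₁.
Δz = 10660 − 3940.0 = 6720.0 m; Δz/H = 6720.0/35486 = 0.18937.
P₂ = 823 × exp(−0.18937) = 823 × 0.82748 = 681.02 mbar.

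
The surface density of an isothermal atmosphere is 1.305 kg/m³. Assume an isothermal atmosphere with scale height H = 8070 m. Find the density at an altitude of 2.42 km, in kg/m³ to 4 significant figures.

In an isothermal atmosphere, density decays like pressure: ρ = ρ₀ exp(−z/H).
z/H = 2420.0/8070.0 = 0.29988; exp(−0.29988) = 0.74091.
ρ = 1.305 × 0.74091 = 0.96689 kg/m³.

ρ ≈ 0.9669 kg/m³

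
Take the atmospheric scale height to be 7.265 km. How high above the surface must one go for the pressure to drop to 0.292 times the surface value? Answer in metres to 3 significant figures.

Set P/P₀ = exp(−z/H) = 0.292, so z = −H ln(0.292).
−ln(0.292) = 1.2310; z = 7265.0 × 1.2310 = 8943.2 m.

z ≈ 8940 m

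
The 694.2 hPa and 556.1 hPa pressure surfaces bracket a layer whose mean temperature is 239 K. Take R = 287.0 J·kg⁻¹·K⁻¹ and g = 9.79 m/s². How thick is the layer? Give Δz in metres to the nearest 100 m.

Δz ≈ 1600 m

Hypsometric equation: Δz = (R T̄/g) ln(P₁/P₂).
R T̄/g = 287.0 × 239 / 9.79 = 7006.4 m.
ln(694.2/556.1) = ln(1.2483) = 0.22178.
Δz = 7006.4 × 0.22178 = 1553.9 m.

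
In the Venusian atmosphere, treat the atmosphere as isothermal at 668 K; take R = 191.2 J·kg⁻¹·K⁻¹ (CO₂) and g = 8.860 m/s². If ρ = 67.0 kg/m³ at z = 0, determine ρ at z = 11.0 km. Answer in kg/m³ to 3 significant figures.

ρ ≈ 31.2 kg/m³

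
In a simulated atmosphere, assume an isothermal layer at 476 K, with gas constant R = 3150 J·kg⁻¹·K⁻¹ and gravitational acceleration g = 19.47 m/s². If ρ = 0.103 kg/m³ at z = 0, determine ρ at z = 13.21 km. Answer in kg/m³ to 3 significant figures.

ρ ≈ 0.0868 kg/m³

Scale height: H = RT/g = 3150 × 476 / 19.47 = 77011 m.
In an isothermal atmosphere, density decays like pressure: ρ = ρ₀ exp(−z/H).
z/H = 13210/77011 = 0.17153; exp(−0.17153) = 0.84237.
ρ = 0.103 × 0.84237 = 0.086764 kg/m³.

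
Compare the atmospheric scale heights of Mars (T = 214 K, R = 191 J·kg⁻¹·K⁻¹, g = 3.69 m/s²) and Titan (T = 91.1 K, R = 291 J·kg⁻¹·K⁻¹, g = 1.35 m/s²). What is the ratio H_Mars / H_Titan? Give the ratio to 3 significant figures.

H_Mars/H_Titan ≈ 0.564

H = RT/g for each body.
H_Mars = 191 × 214 / 3.69 = 11077 m.
H_Titan = 291 × 91.1 / 1.35 = 19637 m.
H_Mars/H_Titan = 11077/19637 = 0.56409.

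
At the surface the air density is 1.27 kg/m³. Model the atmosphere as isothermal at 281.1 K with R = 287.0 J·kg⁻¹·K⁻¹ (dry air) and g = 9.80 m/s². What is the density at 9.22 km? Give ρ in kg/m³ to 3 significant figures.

Scale height: H = RT/g = 287.0 × 281.1 / 9.80 = 8232.2 m.
In an isothermal atmosphere, density decays like pressure: ρ = ρ₀ exp(−z/H).
z/H = 9220.0/8232.2 = 1.1200; exp(−1.1200) = 0.32628.
ρ = 1.27 × 0.32628 = 0.41438 kg/m³.

ρ ≈ 0.414 kg/m³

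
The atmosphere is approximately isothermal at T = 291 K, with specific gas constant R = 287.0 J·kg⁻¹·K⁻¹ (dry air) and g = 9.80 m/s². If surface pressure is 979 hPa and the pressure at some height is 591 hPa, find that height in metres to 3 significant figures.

z ≈ 4300 m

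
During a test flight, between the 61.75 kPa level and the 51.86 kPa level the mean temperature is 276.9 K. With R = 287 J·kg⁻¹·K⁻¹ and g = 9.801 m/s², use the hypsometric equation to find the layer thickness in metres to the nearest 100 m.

Hypsometric equation: Δz = (R T̄/g) ln(P₁/P₂).
R T̄/g = 287 × 276.9 / 9.801 = 8108.4 m.
ln(61.75/51.86) = ln(1.1907) = 0.17454.
Δz = 8108.4 × 0.17454 = 1415.2 m.

Δz ≈ 1400 m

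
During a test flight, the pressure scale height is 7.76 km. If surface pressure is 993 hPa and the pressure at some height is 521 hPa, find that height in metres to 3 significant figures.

Invert the barometric formula: z = H ln(P₀/P).
P₀/P = 993/521 = 1.9060; ln(1.9060) = 0.64501.
z = 7760.0 × 0.64501 = 5005.3 m.

z ≈ 5010 m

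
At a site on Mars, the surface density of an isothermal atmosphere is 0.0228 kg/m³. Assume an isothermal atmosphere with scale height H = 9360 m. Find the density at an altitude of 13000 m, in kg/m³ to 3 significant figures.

ρ ≈ 0.00569 kg/m³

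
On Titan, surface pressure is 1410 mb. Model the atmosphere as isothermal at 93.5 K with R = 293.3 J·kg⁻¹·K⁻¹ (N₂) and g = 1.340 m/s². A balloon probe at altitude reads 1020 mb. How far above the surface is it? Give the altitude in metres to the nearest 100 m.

Scale height: H = RT/g = 293.3 × 93.5 / 1.340 = 20465 m.
Invert the barometric formula: z = H ln(P₀/P).
P₀/P = 1410/1020 = 1.3824; ln(1.3824) = 0.32382.
z = 20465 × 0.32382 = 6627.0 m.

z ≈ 6600 m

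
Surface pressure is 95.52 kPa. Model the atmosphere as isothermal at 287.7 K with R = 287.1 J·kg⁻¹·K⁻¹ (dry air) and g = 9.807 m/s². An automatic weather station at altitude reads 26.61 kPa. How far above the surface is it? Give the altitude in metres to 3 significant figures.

z ≈ 10800 m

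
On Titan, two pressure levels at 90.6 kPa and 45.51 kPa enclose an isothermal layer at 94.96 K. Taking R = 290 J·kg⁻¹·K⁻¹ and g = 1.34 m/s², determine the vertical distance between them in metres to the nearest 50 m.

Δz ≈ 14150 m

Hypsometric equation: Δz = (R T̄/g) ln(P₁/P₂).
R T̄/g = 290 × 94.96 / 1.34 = 20551 m.
ln(90.6/45.51) = ln(1.9908) = 0.68854.
Δz = 20551 × 0.68854 = 14150 m.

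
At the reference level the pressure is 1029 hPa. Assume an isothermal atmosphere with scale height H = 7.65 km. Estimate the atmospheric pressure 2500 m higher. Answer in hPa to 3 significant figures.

P ≈ 742 hPa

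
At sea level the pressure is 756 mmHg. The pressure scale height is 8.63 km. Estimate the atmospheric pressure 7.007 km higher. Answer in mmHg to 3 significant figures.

Barometric formula: P = P₀ exp(−z/H).
z/H = 7007.0/8630.0 = 0.81194; exp(−0.81194) = 0.44400.
P = 756 × 0.44400 = 335.66 mmHg.

P ≈ 336 mmHg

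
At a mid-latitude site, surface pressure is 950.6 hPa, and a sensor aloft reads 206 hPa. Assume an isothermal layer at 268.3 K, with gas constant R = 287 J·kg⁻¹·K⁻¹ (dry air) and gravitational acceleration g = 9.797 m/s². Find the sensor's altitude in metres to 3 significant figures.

z ≈ 12000 m

Scale height: H = RT/g = 287 × 268.3 / 9.797 = 7859.8 m.
Invert the barometric formula: z = H ln(P₀/P).
P₀/P = 950.6/206 = 4.6146; ln(4.6146) = 1.5292.
z = 7859.8 × 1.5292 = 12019 m.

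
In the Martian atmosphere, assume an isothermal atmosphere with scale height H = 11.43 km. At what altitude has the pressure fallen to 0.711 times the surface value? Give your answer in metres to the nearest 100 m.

z ≈ 3900 m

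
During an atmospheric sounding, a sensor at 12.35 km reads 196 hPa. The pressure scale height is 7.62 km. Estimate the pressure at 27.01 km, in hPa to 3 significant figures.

P ≈ 28.6 hPa

Between two levels, P₂ = P₁ exp(−Δz/H) with Δz = z₂ − z₁.
Δz = 27010 − 12350 = 14660 m; Δz/H = 14660/7620.0 = 1.9239.
P₂ = 196 × exp(−1.9239) = 196 × 0.14604 = 28.624 hPa.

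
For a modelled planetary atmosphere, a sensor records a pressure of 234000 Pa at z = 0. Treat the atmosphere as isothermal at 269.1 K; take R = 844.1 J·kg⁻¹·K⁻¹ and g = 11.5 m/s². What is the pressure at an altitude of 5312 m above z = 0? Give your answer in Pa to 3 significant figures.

P ≈ 179000 Pa

Scale height: H = RT/g = 844.1 × 269.1 / 11.5 = 19752 m.
Barometric formula: P = P₀ exp(−z/H).
z/H = 5312.0/19752 = 0.26893; exp(−0.26893) = 0.76420.
P = 234000 × 0.76420 = 178820 Pa.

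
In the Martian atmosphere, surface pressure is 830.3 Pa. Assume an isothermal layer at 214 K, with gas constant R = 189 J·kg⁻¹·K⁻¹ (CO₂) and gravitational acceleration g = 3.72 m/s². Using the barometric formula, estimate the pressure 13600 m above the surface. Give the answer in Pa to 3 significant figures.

P ≈ 238 Pa

Scale height: H = RT/g = 189 × 214 / 3.72 = 10873 m.
Barometric formula: P = P₀ exp(−z/H).
z/H = 13600/10873 = 1.2508; exp(−1.2508) = 0.28628.
P = 830.3 × 0.28628 = 237.70 Pa.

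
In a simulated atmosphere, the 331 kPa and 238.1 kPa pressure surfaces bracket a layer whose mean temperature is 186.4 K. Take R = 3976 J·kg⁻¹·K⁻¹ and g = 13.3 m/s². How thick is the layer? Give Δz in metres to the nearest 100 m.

Hypsometric equation: Δz = (R T̄/g) ln(P₁/P₂).
R T̄/g = 3976 × 186.4 / 13.3 = 55724 m.
ln(331/238.1) = ln(1.3902) = 0.32945.
Δz = 55724 × 0.32945 = 18358 m.

Δz ≈ 18400 m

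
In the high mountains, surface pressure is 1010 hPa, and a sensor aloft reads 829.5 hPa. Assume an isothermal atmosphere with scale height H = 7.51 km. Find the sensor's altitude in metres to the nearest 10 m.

z ≈ 1480 m

Invert the barometric formula: z = H ln(P₀/P).
P₀/P = 1010/829.5 = 1.2176; ln(1.2176) = 0.19688.
z = 7510.0 × 0.19688 = 1478.6 m.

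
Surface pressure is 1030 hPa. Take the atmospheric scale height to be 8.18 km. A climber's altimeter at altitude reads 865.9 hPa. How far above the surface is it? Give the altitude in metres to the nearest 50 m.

z ≈ 1400 m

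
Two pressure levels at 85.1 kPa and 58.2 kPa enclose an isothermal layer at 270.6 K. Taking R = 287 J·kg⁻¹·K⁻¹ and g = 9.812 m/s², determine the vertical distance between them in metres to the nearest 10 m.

Hypsometric equation: Δz = (R T̄/g) ln(P₁/P₂).
R T̄/g = 287 × 270.6 / 9.812 = 7915.0 m.
ln(85.1/58.2) = ln(1.4622) = 0.37994.
Δz = 7915.0 × 0.37994 = 3007.2 m.

Δz ≈ 3010 m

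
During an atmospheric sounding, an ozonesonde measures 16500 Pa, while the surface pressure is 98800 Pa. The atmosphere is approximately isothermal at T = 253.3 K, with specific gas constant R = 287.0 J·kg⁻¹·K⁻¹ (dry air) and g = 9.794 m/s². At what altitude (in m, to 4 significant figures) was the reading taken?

Scale height: H = RT/g = 287.0 × 253.3 / 9.794 = 7422.6 m.
Invert the barometric formula: z = H ln(P₀/P).
P₀/P = 98800/16500 = 5.9879; ln(5.9879) = 1.7897.
z = 7422.6 × 1.7897 = 13284 m.

z ≈ 13280 m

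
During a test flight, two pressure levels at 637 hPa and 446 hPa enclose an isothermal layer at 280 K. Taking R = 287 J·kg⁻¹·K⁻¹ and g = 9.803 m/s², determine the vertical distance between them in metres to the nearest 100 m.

Δz ≈ 2900 m

Hypsometric equation: Δz = (R T̄/g) ln(P₁/P₂).
R T̄/g = 287 × 280 / 9.803 = 8197.5 m.
ln(637/446) = ln(1.4283) = 0.35648.
Δz = 8197.5 × 0.35648 = 2922.2 m.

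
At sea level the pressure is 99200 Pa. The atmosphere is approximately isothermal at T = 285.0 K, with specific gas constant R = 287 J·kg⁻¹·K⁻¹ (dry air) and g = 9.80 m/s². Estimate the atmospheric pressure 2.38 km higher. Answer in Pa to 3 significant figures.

P ≈ 74600 Pa

Scale height: H = RT/g = 287 × 285.0 / 9.80 = 8346.4 m.
Barometric formula: P = P₀ exp(−z/H).
z/H = 2380.0/8346.4 = 0.28515; exp(−0.28515) = 0.75190.
P = 99200 × 0.75190 = 74588 Pa.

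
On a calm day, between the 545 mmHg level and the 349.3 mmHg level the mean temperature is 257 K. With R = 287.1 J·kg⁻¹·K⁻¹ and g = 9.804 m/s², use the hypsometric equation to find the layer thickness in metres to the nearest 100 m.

Hypsometric equation: Δz = (R T̄/g) ln(P₁/P₂).
R T̄/g = 287.1 × 257 / 9.804 = 7526.0 m.
ln(545/349.3) = ln(1.5603) = 0.44488.
Δz = 7526.0 × 0.44488 = 3348.2 m.

Δz ≈ 3300 m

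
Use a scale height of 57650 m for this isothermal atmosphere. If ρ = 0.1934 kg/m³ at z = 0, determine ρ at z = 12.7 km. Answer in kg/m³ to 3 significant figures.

In an isothermal atmosphere, density decays like pressure: ρ = ρ₀ exp(−z/H).
z/H = 12700/57650 = 0.22029; exp(−0.22029) = 0.80229.
ρ = 0.1934 × 0.80229 = 0.15516 kg/m³.

ρ ≈ 0.155 kg/m³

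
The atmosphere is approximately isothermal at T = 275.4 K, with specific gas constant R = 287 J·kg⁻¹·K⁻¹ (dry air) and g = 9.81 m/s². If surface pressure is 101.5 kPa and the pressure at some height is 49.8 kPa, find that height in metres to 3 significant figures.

z ≈ 5740 m

Scale height: H = RT/g = 287 × 275.4 / 9.81 = 8057.1 m.
Invert the barometric formula: z = H ln(P₀/P).
P₀/P = 101.5/49.8 = 2.0382; ln(2.0382) = 0.71207.
z = 8057.1 × 0.71207 = 5737.2 m.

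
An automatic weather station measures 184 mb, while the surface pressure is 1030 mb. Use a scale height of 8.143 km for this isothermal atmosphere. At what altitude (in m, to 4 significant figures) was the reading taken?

Invert the barometric formula: z = H ln(P₀/P).
P₀/P = 1030/184 = 5.5978; ln(5.5978) = 1.7224.
z = 8143.0 × 1.7224 = 14026 m.

z ≈ 14030 m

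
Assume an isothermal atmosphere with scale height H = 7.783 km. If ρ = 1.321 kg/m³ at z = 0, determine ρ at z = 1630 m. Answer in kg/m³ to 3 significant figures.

ρ ≈ 1.07 kg/m³

In an isothermal atmosphere, density decays like pressure: ρ = ρ₀ exp(−z/H).
z/H = 1630.0/7783.0 = 0.20943; exp(−0.20943) = 0.81105.
ρ = 1.321 × 0.81105 = 1.0714 kg/m³.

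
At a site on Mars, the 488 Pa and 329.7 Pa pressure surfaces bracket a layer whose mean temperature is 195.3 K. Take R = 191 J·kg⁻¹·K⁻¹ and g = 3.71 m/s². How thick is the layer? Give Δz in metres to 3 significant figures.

Δz ≈ 3940 m

Hypsometric equation: Δz = (R T̄/g) ln(P₁/P₂).
R T̄/g = 191 × 195.3 / 3.71 = 10055 m.
ln(488/329.7) = ln(1.4801) = 0.39211.
Δz = 10055 × 0.39211 = 3942.7 m.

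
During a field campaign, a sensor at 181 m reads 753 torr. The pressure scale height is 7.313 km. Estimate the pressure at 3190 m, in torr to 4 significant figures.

P ≈ 499.0 torr

Between two levels, P₂ = P₁ exp(−Δz/H) with Δz = z₂ − z₁.
Δz = 3190.0 − 181.00 = 3009.0 m; Δz/H = 3009.0/7313.0 = 0.41146.
P₂ = 753 × exp(−0.41146) = 753 × 0.66268 = 499.00 torr.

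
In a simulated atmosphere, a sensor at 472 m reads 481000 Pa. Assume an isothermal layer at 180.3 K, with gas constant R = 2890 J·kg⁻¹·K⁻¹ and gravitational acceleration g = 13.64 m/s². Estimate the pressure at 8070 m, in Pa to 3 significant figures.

P ≈ 394000 Pa

Scale height: H = RT/g = 2890 × 180.3 / 13.64 = 38201 m.
Between two levels, P₂ = P₁ exp(−Δz/H) with Δz = z₂ − z₁.
Δz = 8070.0 − 472.00 = 7598.0 m; Δz/H = 7598.0/38201 = 0.19890.
P₂ = 481000 × exp(−0.19890) = 481000 × 0.81963 = 394240 Pa.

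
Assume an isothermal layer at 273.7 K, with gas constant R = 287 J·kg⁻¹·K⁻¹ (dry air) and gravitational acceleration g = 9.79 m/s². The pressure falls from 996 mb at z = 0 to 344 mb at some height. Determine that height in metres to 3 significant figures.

Scale height: H = RT/g = 287 × 273.7 / 9.79 = 8023.7 m.
Invert the barometric formula: z = H ln(P₀/P).
P₀/P = 996/344 = 2.8953; ln(2.8953) = 1.0631.
z = 8023.7 × 1.0631 = 8530.0 m.

z ≈ 8530 m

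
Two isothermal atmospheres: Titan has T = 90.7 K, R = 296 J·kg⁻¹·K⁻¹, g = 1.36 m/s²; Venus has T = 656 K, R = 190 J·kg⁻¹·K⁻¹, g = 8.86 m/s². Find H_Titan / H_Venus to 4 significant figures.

H = RT/g for each body.
H_Titan = 296 × 90.7 / 1.36 = 19741 m.
H_Venus = 190 × 656 / 8.86 = 14068 m.
H_Titan/H_Venus = 19741/14068 = 1.4033.

H_Titan/H_Venus ≈ 1.403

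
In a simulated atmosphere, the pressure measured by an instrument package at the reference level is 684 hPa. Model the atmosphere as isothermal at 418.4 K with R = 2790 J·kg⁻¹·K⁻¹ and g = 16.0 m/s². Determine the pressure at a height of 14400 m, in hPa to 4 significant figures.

P ≈ 561.5 hPa

Scale height: H = RT/g = 2790 × 418.4 / 16.0 = 72958 m.
Barometric formula: P = P₀ exp(−z/H).
z/H = 14400/72958 = 0.19737; exp(−0.19737) = 0.82089.
P = 684 × 0.82089 = 561.49 hPa.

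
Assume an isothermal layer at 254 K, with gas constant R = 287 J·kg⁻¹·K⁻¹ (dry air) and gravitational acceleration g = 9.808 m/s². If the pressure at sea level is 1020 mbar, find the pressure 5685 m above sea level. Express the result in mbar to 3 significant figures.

Scale height: H = RT/g = 287 × 254 / 9.808 = 7432.5 m.
Barometric formula: P = P₀ exp(−z/H).
z/H = 5685.0/7432.5 = 0.76488; exp(−0.76488) = 0.46539.
P = 1020 × 0.46539 = 474.70 mbar.

P ≈ 475 mbar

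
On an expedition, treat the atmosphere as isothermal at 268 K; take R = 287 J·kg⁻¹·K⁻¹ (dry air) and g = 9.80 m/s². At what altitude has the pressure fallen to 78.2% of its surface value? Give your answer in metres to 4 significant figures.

Scale height: H = RT/g = 287 × 268 / 9.80 = 7848.6 m.
Set P/P₀ = exp(−z/H) = 0.782, so z = −H ln(0.782).
−ln(0.782) = 0.24590; z = 7848.6 × 0.24590 = 1930.0 m.

z ≈ 1930 m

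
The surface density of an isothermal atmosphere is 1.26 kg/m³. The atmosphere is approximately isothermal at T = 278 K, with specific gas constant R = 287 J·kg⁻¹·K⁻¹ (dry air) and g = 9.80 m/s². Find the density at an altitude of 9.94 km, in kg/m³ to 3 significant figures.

ρ ≈ 0.372 kg/m³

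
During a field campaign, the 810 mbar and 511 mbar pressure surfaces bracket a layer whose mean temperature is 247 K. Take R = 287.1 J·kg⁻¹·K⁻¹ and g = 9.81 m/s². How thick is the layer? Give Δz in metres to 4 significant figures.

Δz ≈ 3330 m

Hypsometric equation: Δz = (R T̄/g) ln(P₁/P₂).
R T̄/g = 287.1 × 247 / 9.81 = 7228.7 m.
ln(810/511) = ln(1.5851) = 0.46065.
Δz = 7228.7 × 0.46065 = 3329.9 m.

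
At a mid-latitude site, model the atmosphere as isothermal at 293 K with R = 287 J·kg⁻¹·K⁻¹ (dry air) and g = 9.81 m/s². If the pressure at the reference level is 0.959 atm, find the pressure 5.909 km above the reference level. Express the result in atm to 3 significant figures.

Scale height: H = RT/g = 287 × 293 / 9.81 = 8572.0 m.
Barometric formula: P = P₀ exp(−z/H).
z/H = 5909.0/8572.0 = 0.68934; exp(−0.68934) = 0.50191.
P = 0.959 × 0.50191 = 0.48133 atm.

P ≈ 0.481 atm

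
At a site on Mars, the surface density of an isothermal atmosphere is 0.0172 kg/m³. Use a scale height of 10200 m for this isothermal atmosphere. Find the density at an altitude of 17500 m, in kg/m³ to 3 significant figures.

ρ ≈ 0.00309 kg/m³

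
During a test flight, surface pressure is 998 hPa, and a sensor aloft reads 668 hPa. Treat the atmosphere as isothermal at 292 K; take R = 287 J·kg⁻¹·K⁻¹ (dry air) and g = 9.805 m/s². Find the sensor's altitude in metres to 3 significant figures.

z ≈ 3430 m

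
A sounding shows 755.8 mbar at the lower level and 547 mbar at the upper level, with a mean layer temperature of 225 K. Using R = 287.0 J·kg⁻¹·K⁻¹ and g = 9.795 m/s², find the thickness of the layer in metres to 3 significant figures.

Hypsometric equation: Δz = (R T̄/g) ln(P₁/P₂).
R T̄/g = 287.0 × 225 / 9.795 = 6592.6 m.
ln(755.8/547) = ln(1.3817) = 0.32331.
Δz = 6592.6 × 0.32331 = 2131.5 m.

Δz ≈ 2130 m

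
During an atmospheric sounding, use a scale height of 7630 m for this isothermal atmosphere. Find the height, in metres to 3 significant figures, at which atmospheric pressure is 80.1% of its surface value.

z ≈ 1690 m

Set P/P₀ = exp(−z/H) = 0.801, so z = −H ln(0.801).
−ln(0.801) = 0.22189; z = 7630.0 × 0.22189 = 1693.0 m.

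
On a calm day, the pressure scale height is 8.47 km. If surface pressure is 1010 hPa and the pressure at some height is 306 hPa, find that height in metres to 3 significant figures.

Invert the barometric formula: z = H ln(P₀/P).
P₀/P = 1010/306 = 3.3007; ln(3.3007) = 1.1941.
z = 8470.0 × 1.1941 = 10114 m.

z ≈ 10100 m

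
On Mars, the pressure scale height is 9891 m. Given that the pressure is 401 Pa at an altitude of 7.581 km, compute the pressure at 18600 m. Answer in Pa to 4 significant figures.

Between two levels, P₂ = P₁ exp(−Δz/H) with Δz = z₂ − z₁.
Δz = 18600 − 7581.0 = 11019 m; Δz/H = 11019/9891.0 = 1.1140.
P₂ = 401 × exp(−1.1140) = 401 × 0.32824 = 131.62 Pa.

P ≈ 131.6 Pa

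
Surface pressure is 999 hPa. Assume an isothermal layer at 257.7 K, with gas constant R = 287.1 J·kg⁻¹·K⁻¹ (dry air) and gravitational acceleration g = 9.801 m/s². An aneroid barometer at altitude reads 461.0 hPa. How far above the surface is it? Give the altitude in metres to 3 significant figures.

Scale height: H = RT/g = 287.1 × 257.7 / 9.801 = 7548.8 m.
Invert the barometric formula: z = H ln(P₀/P).
P₀/P = 999/461.0 = 2.1670; ln(2.1670) = 0.77334.
z = 7548.8 × 0.77334 = 5837.8 m.

z ≈ 5840 m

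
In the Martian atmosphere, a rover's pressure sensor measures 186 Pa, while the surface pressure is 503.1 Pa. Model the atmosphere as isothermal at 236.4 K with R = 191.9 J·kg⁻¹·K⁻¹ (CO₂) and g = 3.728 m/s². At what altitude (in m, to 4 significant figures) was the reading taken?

Scale height: H = RT/g = 191.9 × 236.4 / 3.728 = 12169 m.
Invert the barometric formula: z = H ln(P₀/P).
P₀/P = 503.1/186 = 2.7048; ln(2.7048) = 0.99503.
z = 12169 × 0.99503 = 12109 m.

z ≈ 12110 m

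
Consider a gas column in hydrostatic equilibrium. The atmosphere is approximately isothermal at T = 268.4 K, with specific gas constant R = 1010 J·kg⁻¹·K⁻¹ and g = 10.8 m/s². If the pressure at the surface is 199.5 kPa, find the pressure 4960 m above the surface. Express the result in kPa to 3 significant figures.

P ≈ 164 kPa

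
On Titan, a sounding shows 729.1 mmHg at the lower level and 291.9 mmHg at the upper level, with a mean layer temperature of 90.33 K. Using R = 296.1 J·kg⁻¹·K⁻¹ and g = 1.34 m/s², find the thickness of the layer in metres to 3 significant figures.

Hypsometric equation: Δz = (R T̄/g) ln(P₁/P₂).
R T̄/g = 296.1 × 90.33 / 1.34 = 19960 m.
ln(729.1/291.9) = ln(2.4978) = 0.91541.
Δz = 19960 × 0.91541 = 18272 m.

Δz ≈ 18300 m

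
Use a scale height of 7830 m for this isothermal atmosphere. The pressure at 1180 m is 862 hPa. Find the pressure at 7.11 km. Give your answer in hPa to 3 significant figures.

P ≈ 404 hPa

Between two levels, P₂ = P₁ exp(−Δz/H) with Δz = z₂ − z₁.
Δz = 7110.0 − 1180.0 = 5930.0 m; Δz/H = 5930.0/7830.0 = 0.75734.
P₂ = 862 × exp(−0.75734) = 862 × 0.46891 = 404.20 hPa.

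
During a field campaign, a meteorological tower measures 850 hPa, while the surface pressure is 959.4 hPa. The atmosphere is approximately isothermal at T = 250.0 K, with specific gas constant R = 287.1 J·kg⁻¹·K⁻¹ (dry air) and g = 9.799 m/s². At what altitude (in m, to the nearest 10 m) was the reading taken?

Scale height: H = RT/g = 287.1 × 250.0 / 9.799 = 7324.7 m.
Invert the barometric formula: z = H ln(P₀/P).
P₀/P = 959.4/850 = 1.1287; ln(1.1287) = 0.12107.
z = 7324.7 × 0.12107 = 886.80 m.

z ≈ 890 m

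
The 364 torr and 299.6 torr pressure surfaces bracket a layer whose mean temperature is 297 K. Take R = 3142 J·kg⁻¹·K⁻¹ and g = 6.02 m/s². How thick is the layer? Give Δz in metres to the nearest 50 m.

Hypsometric equation: Δz = (R T̄/g) ln(P₁/P₂).
R T̄/g = 3142 × 297 / 6.02 = 155010 m.
ln(364/299.6) = ln(1.2150) = 0.19474.
Δz = 155010 × 0.19474 = 30187 m.

Δz ≈ 30200 m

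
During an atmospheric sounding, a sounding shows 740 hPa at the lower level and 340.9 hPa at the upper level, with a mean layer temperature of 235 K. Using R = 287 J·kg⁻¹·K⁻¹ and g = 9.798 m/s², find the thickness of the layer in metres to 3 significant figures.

Δz ≈ 5340 m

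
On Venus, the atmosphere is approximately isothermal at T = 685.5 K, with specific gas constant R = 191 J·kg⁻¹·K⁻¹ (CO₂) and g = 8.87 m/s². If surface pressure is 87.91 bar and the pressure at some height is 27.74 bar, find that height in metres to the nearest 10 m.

Scale height: H = RT/g = 191 × 685.5 / 8.87 = 14761 m.
Invert the barometric formula: z = H ln(P₀/P).
P₀/P = 87.91/27.74 = 3.1691; ln(3.1691) = 1.1534.
z = 14761 × 1.1534 = 17025 m.

z ≈ 17030 m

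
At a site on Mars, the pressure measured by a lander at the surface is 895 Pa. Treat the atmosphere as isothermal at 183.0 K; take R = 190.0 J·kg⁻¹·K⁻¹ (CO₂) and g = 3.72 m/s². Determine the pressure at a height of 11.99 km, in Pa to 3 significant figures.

P ≈ 248 Pa

Scale height: H = RT/g = 190.0 × 183.0 / 3.72 = 9346.8 m.
Barometric formula: P = P₀ exp(−z/H).
z/H = 11990/9346.8 = 1.2828; exp(−1.2828) = 0.27726.
P = 895 × 0.27726 = 248.15 Pa.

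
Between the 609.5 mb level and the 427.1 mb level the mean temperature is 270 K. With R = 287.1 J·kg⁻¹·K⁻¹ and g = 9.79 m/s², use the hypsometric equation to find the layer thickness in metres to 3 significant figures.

Δz ≈ 2820 m

Hypsometric equation: Δz = (R T̄/g) ln(P₁/P₂).
R T̄/g = 287.1 × 270 / 9.79 = 7918.0 m.
ln(609.5/427.1) = ln(1.4271) = 0.35564.
Δz = 7918.0 × 0.35564 = 2816.0 m.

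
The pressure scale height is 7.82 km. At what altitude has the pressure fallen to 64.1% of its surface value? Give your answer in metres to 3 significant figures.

z ≈ 3480 m

Set P/P₀ = exp(−z/H) = 0.641, so z = −H ln(0.641).
−ln(0.641) = 0.44473; z = 7820.0 × 0.44473 = 3477.8 m.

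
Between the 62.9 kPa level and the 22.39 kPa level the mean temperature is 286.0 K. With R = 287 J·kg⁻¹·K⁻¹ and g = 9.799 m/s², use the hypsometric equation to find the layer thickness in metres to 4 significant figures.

Δz ≈ 8652 m

Hypsometric equation: Δz = (R T̄/g) ln(P₁/P₂).
R T̄/g = 287 × 286.0 / 9.799 = 8376.6 m.
ln(62.9/22.39) = ln(2.8093) = 1.0329.
Δz = 8376.6 × 1.0329 = 8652.2 m.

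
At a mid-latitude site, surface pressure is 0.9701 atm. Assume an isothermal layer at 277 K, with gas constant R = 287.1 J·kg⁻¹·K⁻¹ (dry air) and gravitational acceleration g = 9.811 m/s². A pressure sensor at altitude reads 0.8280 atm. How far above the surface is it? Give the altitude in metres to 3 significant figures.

Scale height: H = RT/g = 287.1 × 277 / 9.811 = 8105.9 m.
Invert the barometric formula: z = H ln(P₀/P).
P₀/P = 0.9701/0.8280 = 1.1716; ln(1.1716) = 0.15837.
z = 8105.9 × 0.15837 = 1283.7 m.

z ≈ 1280 m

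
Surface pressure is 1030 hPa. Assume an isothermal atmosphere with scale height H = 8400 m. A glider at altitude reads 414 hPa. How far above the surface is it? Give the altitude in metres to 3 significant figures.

z ≈ 7660 m

Invert the barometric formula: z = H ln(P₀/P).
P₀/P = 1030/414 = 2.4879; ln(2.4879) = 0.91144.
z = 8400.0 × 0.91144 = 7656.1 m.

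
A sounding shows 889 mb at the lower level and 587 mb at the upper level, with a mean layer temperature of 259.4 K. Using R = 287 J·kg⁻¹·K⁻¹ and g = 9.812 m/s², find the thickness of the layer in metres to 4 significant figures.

Hypsometric equation: Δz = (R T̄/g) ln(P₁/P₂).
R T̄/g = 287 × 259.4 / 9.812 = 7587.4 m.
ln(889/587) = ln(1.5145) = 0.41509.
Δz = 7587.4 × 0.41509 = 3149.5 m.

Δz ≈ 3149 m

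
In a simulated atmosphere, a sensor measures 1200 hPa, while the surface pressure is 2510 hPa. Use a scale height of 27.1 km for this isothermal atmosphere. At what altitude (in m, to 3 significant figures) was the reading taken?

z ≈ 20000 m

Invert the barometric formula: z = H ln(P₀/P).
P₀/P = 2510/1200 = 2.0917; ln(2.0917) = 0.73798.
z = 27100 × 0.73798 = 19999 m.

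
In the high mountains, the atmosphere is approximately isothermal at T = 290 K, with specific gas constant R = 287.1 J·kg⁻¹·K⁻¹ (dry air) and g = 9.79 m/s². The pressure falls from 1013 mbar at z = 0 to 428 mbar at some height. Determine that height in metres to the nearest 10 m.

z ≈ 7330 m

Scale height: H = RT/g = 287.1 × 290 / 9.79 = 8504.5 m.
Invert the barometric formula: z = H ln(P₀/P).
P₀/P = 1013/428 = 2.3668; ln(2.3668) = 0.86154.
z = 8504.5 × 0.86154 = 7327.0 m.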